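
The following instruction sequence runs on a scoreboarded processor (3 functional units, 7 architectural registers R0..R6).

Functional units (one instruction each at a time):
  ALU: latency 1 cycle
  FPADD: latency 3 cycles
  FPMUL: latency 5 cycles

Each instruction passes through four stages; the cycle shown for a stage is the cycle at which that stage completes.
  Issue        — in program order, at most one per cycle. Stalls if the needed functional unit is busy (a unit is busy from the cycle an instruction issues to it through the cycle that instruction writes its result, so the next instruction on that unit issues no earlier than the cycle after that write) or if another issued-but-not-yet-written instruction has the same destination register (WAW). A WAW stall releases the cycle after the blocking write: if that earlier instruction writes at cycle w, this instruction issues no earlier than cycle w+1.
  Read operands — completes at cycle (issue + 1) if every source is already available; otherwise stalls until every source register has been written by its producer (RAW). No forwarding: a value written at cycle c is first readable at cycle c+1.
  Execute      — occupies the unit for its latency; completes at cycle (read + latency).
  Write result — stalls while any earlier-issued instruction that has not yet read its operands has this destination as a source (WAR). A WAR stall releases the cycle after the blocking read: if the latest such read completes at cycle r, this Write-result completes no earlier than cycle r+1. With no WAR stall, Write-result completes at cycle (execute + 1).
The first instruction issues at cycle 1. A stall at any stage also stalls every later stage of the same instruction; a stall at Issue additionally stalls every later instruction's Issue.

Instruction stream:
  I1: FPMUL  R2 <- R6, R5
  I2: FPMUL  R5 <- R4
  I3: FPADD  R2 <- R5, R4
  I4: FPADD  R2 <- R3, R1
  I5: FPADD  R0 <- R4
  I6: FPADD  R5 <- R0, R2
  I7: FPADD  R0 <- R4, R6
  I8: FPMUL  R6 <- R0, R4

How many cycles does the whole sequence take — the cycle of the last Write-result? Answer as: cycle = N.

cycle = 52

[1] I1→FPMUL
[2] I1 RO
[7] I1 EX
[8] I1 WR R2
[9] I2→FPMUL
[10] I2 RO, I3→FPADD
[15] I2 EX
[16] I2 WR R5
[17] I3 RO
[20] I3 EX
[21] I3 WR R2
[22] I4→FPADD
[23] I4 RO
[26] I4 EX
[27] I4 WR R2
[28] I5→FPADD
[29] I5 RO
[32] I5 EX
[33] I5 WR R0
[34] I6→FPADD
[35] I6 RO
[38] I6 EX
[39] I6 WR R5
[40] I7→FPADD
[41] I7 RO, I8→FPMUL
[44] I7 EX
[45] I7 WR R0
[46] I8 RO
[51] I8 EX
[52] I8 WR R6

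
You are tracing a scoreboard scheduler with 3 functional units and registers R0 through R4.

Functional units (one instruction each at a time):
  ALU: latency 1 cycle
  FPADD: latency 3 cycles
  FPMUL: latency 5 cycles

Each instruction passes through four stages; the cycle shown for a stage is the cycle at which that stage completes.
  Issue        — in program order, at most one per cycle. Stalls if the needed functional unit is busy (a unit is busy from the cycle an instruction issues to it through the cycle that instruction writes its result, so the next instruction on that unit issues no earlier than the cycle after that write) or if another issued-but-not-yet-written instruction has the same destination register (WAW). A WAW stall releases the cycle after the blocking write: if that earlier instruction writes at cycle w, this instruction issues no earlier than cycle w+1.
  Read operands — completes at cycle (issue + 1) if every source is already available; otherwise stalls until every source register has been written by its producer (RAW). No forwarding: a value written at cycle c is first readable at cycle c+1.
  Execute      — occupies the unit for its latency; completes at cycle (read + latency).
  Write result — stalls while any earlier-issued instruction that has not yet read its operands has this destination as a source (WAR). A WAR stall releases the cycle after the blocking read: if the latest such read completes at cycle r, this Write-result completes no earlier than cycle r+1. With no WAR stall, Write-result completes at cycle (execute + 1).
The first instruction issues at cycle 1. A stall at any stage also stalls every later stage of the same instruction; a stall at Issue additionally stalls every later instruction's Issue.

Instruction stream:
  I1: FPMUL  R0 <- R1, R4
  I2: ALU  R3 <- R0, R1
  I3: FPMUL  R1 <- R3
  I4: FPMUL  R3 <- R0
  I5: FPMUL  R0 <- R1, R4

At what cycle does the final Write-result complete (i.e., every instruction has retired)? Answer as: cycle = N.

I1  is:1  ro:2  ex:7  wr:8
I2  is:2  ro:9  ex:10  wr:11  — RAW R0: wait I1 write@8
I3  is:9  ro:12  ex:17  wr:18  — struct: FPMUL busy until I1 writes@8, RAW R3: wait I2 write@11
I4  is:19  ro:20  ex:25  wr:26  — struct: FPMUL busy until I3 writes@18
I5  is:27  ro:28  ex:33  wr:34  — struct: FPMUL busy until I4 writes@26

cycle = 34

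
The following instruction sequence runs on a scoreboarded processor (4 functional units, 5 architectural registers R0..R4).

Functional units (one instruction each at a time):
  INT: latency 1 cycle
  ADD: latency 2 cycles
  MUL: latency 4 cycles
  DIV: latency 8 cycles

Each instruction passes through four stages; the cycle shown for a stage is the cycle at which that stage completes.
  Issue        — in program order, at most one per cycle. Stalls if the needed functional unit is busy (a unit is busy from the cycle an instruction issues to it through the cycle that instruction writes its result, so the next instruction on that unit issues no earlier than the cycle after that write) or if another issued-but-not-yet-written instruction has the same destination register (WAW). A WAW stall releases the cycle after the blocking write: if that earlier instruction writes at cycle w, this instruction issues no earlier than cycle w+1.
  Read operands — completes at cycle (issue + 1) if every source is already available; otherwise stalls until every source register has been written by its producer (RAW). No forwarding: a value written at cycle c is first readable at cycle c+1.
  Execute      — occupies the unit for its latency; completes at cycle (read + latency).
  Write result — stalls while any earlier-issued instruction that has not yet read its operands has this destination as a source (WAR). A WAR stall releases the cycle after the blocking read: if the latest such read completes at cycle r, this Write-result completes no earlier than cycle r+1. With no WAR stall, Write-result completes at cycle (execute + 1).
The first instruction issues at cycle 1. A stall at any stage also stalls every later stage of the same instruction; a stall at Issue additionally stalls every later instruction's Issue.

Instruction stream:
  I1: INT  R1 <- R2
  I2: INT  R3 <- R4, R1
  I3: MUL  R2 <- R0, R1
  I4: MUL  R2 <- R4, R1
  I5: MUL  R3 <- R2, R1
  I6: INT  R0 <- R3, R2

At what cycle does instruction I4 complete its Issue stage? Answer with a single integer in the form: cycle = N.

[1] I1 issues→INT
[2] I1 reads
[3] I1 exec-done
[4] I1 writes R1
[5] I2 issues→INT
[6] I2 reads · I3 issues→MUL
[7] I2 exec-done · I3 reads
[8] I2 writes R3
[11] I3 exec-done
[12] I3 writes R2
[13] I4 issues→MUL
[14] I4 reads
[18] I4 exec-done
[19] I4 writes R2
[20] I5 issues→MUL
[21] I5 reads · I6 issues→INT
[25] I5 exec-done
[26] I5 writes R3
[27] I6 reads
[28] I6 exec-done
[29] I6 writes R0

cycle = 13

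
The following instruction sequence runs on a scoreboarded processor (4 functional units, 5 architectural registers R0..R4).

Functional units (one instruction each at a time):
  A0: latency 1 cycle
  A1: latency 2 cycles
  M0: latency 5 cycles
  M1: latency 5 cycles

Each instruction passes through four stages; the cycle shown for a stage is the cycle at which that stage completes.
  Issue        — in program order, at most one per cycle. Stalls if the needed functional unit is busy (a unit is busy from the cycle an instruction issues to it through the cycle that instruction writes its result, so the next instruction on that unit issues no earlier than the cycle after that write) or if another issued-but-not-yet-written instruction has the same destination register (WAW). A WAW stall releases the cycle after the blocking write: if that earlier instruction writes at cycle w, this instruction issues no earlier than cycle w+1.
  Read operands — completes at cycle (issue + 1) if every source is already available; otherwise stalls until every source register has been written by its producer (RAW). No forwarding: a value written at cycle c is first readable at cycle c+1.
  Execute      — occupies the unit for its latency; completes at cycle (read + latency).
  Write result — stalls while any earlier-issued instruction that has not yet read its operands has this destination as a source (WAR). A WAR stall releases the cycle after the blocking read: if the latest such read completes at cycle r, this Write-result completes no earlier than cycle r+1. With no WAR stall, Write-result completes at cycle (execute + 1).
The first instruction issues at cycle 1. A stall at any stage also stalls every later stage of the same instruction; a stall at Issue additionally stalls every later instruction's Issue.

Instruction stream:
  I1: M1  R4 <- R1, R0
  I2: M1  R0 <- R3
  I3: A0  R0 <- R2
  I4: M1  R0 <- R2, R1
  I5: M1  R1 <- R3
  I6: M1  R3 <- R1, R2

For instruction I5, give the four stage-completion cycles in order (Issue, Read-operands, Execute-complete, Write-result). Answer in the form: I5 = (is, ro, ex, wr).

[1] I1 dispatched to M1
[2] I1 operands ready
[7] I1 complete
[8] R4←I1
[9] I2 dispatched to M1
[10] I2 operands ready
[15] I2 complete
[16] R0←I2
[17] I3 dispatched to A0
[18] I3 operands ready
[19] I3 complete
[20] R0←I3
[21] I4 dispatched to M1
[22] I4 operands ready
[27] I4 complete
[28] R0←I4
[29] I5 dispatched to M1
[30] I5 operands ready
[35] I5 complete
[36] R1←I5
[37] I6 dispatched to M1
[38] I6 operands ready
[43] I6 complete
[44] R3←I6

I5 = (29, 30, 35, 36)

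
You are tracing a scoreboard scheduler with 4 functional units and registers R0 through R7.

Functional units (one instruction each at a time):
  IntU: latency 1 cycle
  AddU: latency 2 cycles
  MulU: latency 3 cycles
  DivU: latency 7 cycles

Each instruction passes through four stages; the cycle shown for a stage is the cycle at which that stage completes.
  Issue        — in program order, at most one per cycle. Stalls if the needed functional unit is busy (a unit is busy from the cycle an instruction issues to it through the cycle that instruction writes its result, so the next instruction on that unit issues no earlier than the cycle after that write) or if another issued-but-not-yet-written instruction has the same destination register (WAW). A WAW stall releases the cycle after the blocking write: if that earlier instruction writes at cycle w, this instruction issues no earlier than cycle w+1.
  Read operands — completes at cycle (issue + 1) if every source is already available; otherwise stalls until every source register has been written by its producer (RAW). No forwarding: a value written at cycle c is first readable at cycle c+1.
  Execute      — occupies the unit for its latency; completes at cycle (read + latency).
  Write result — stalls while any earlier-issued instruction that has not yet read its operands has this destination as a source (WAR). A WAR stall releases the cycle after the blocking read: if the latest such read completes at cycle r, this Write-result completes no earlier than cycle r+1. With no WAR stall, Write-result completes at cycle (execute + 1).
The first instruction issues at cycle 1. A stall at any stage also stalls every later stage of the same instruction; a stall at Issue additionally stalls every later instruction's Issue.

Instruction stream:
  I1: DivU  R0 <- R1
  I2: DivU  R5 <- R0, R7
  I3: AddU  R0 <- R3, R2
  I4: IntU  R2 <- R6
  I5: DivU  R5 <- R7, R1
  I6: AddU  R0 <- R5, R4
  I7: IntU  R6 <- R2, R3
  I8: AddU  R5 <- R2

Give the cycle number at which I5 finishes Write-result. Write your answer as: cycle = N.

  I1 | 1 | 2 | 9 | 10
  I2 | 11 | 12 | 19 | 20   struct: DivU busy until I1 writes@10
  I3 | 12 | 13 | 15 | 16
  I4 | 13 | 14 | 15 | 16
  I5 | 21 | 22 | 29 | 30   struct: DivU busy until I2 writes@20
  I6 | 22 | 31 | 33 | 34   RAW R5: wait I5 write@30
  I7 | 23 | 24 | 25 | 26
  I8 | 35 | 36 | 38 | 39   struct: AddU busy until I6 writes@34

cycle = 30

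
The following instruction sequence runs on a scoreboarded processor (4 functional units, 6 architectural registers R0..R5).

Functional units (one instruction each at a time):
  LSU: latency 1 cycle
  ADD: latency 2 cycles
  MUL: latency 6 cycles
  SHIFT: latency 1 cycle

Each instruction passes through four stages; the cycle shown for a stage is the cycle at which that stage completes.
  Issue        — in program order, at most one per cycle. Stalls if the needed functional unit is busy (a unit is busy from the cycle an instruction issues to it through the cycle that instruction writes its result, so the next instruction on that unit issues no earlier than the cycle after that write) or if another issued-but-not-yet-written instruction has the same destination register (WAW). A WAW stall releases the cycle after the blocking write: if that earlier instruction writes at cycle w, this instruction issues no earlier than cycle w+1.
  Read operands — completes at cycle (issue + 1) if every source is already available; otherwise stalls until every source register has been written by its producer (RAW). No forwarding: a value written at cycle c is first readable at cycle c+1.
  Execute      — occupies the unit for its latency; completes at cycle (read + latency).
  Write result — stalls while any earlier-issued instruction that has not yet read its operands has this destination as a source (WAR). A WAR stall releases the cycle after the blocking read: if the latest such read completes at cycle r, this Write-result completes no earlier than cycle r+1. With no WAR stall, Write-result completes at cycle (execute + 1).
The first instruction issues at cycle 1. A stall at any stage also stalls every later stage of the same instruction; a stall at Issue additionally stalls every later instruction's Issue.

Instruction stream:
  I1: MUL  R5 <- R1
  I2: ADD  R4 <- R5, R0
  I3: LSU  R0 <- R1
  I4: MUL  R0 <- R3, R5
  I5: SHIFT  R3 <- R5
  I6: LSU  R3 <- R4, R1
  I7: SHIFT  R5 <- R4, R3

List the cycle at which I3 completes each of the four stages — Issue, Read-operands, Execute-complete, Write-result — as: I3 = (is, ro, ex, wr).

[1] issue I1 (MUL)
[2] I1 read-ops, issue I2 (ADD)
[3] issue I3 (LSU)
[4] I3 read-ops
[5] I3 finished on LSU
[8] I1 finished on MUL
[9] I1→R5
[10] I2 read-ops
[11] I3→R0
[12] I2 finished on ADD, issue I4 (MUL)
[13] I2→R4, I4 read-ops, issue I5 (SHIFT)
[14] I5 read-ops
[15] I5 finished on SHIFT
[16] I5→R3
[17] issue I6 (LSU)
[18] I6 read-ops, issue I7 (SHIFT)
[19] I4 finished on MUL, I6 finished on LSU
[20] I4→R0, I6→R3
[21] I7 read-ops
[22] I7 finished on SHIFT
[23] I7→R5

I3 = (3, 4, 5, 11)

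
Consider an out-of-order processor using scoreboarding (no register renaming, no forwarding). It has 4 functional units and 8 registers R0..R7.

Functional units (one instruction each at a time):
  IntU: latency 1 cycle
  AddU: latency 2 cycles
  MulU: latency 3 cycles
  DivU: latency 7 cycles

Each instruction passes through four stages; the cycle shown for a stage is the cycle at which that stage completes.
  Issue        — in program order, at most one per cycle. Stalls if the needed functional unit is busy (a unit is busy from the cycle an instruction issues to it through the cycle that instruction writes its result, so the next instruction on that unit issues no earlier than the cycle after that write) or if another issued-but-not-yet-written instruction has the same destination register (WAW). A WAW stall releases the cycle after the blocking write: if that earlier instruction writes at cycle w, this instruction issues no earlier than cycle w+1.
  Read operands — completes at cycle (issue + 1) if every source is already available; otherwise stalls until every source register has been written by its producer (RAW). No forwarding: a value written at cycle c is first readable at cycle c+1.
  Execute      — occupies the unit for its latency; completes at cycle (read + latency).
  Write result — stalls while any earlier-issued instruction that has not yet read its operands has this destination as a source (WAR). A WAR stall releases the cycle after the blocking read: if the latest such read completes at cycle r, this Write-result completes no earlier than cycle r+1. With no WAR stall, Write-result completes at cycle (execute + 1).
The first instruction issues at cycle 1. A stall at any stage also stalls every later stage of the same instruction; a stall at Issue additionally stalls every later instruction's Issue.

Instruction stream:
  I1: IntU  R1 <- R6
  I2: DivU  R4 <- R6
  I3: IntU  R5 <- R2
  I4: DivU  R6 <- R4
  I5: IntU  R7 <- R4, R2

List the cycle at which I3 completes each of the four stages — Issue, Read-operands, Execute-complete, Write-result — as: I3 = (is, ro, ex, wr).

I3 = (5, 6, 7, 8)

[1] issue I1 (IntU)
[2] I1 read-ops, issue I2 (DivU)
[3] I1 finished on IntU, I2 read-ops
[4] I1→R1
[5] issue I3 (IntU)
[6] I3 read-ops
[7] I3 finished on IntU
[8] I3→R5
[10] I2 finished on DivU
[11] I2→R4
[12] issue I4 (DivU)
[13] I4 read-ops, issue I5 (IntU)
[14] I5 read-ops
[15] I5 finished on IntU
[16] I5→R7
[20] I4 finished on DivU
[21] I4→R6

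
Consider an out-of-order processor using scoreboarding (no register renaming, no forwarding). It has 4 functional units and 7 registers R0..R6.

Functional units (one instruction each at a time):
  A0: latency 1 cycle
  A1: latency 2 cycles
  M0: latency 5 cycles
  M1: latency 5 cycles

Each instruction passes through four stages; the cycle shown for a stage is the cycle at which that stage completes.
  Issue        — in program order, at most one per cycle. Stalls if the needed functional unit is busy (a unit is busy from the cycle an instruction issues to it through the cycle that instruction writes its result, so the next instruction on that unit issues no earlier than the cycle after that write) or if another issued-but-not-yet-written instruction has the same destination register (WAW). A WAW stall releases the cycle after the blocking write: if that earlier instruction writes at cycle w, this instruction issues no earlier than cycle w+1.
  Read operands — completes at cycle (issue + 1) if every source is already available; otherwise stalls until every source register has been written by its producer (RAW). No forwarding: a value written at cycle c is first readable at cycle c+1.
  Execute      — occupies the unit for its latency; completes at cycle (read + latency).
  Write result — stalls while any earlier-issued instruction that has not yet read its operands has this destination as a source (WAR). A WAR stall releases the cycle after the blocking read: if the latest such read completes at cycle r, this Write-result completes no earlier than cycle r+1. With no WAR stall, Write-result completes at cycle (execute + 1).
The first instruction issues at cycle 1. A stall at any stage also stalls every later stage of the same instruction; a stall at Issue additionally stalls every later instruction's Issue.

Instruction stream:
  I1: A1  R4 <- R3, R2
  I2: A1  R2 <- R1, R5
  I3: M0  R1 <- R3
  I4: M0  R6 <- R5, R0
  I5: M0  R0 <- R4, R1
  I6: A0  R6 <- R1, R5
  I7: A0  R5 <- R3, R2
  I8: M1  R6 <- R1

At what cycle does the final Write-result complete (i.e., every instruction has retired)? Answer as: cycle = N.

cycle 1: issue I1 (A1)
cycle 2: I1 read-ops
cycle 4: I1 finished on A1
cycle 5: I1→R4
cycle 6: issue I2 (A1)
cycle 7: I2 read-ops | issue I3 (M0)
cycle 8: I3 read-ops
cycle 9: I2 finished on A1
cycle 10: I2→R2
cycle 13: I3 finished on M0
cycle 14: I3→R1
cycle 15: issue I4 (M0)
cycle 16: I4 read-ops
cycle 21: I4 finished on M0
cycle 22: I4→R6
cycle 23: issue I5 (M0)
cycle 24: I5 read-ops | issue I6 (A0)
cycle 25: I6 read-ops
cycle 26: I6 finished on A0
cycle 27: I6→R6
cycle 28: issue I7 (A0)
cycle 29: I5 finished on M0 | I7 read-ops | issue I8 (M1)
cycle 30: I5→R0 | I7 finished on A0 | I8 read-ops
cycle 31: I7→R5
cycle 35: I8 finished on M1
cycle 36: I8→R6

cycle = 36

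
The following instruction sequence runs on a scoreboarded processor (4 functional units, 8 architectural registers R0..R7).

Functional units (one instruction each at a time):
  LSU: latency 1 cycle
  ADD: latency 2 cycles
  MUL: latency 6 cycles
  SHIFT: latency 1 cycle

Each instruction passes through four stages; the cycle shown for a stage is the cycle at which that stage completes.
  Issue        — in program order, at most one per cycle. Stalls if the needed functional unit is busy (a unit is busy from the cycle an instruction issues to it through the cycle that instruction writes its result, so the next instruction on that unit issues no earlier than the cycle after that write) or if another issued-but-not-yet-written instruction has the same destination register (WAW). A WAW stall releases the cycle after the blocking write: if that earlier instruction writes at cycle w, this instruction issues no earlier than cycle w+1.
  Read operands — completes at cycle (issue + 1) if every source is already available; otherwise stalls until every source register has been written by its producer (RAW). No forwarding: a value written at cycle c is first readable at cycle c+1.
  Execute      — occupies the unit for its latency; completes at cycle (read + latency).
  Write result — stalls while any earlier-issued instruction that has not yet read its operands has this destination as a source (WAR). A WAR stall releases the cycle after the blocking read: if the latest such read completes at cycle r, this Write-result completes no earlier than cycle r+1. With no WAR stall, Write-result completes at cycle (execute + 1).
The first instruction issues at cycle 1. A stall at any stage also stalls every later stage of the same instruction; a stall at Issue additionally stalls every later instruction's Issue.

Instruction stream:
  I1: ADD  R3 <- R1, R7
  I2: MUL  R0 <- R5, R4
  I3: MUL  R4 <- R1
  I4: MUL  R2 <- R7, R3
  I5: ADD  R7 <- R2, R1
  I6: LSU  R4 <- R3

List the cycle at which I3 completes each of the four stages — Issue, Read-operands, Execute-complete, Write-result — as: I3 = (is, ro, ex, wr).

I1 -> (1, 2, 4, 5)
I2 -> (2, 3, 9, 10)
I3 -> (11, 12, 18, 19)  // struct: MUL busy until I2 writes@10
I4 -> (20, 21, 27, 28)  // struct: MUL busy until I3 writes@19
I5 -> (21, 29, 31, 32)  // RAW R2: wait I4 write@28
I6 -> (22, 23, 24, 25)

I3 = (11, 12, 18, 19)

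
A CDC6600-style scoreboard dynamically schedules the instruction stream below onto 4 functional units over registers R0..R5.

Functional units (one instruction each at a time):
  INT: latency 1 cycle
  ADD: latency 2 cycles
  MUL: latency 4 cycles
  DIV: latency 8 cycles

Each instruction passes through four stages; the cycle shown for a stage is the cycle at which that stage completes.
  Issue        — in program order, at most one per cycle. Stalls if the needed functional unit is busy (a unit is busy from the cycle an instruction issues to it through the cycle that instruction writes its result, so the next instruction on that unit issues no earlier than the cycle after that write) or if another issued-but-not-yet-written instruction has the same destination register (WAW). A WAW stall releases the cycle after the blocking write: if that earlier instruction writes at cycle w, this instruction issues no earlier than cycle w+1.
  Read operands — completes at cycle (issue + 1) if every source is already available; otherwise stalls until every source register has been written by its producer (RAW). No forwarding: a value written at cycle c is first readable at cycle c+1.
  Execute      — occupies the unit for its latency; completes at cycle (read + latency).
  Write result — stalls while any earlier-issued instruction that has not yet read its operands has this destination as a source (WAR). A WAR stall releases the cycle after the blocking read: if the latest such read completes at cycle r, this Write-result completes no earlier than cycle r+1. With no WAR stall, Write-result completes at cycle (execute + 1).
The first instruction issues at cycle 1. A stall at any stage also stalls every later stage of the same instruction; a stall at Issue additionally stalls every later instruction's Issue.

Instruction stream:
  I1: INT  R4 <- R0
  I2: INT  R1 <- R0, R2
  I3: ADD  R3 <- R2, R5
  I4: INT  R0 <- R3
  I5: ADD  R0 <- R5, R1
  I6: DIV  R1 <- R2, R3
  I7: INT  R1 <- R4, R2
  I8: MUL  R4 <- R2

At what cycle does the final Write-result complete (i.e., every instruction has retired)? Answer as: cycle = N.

t=1  I1 issues→INT
t=2  I1 reads
t=3  I1 exec-done
t=4  I1 writes R4
t=5  I2 issues→INT
t=6  I2 reads | I3 issues→ADD
t=7  I2 exec-done | I3 reads
t=8  I2 writes R1
t=9  I3 exec-done | I4 issues→INT
t=10  I3 writes R3
t=11  I4 reads
t=12  I4 exec-done
t=13  I4 writes R0
t=14  I5 issues→ADD
t=15  I5 reads | I6 issues→DIV
t=16  I6 reads
t=17  I5 exec-done
t=18  I5 writes R0
t=24  I6 exec-done
t=25  I6 writes R1
t=26  I7 issues→INT
t=27  I7 reads | I8 issues→MUL
t=28  I7 exec-done | I8 reads
t=29  I7 writes R1
t=32  I8 exec-done
t=33  I8 writes R4

cycle = 33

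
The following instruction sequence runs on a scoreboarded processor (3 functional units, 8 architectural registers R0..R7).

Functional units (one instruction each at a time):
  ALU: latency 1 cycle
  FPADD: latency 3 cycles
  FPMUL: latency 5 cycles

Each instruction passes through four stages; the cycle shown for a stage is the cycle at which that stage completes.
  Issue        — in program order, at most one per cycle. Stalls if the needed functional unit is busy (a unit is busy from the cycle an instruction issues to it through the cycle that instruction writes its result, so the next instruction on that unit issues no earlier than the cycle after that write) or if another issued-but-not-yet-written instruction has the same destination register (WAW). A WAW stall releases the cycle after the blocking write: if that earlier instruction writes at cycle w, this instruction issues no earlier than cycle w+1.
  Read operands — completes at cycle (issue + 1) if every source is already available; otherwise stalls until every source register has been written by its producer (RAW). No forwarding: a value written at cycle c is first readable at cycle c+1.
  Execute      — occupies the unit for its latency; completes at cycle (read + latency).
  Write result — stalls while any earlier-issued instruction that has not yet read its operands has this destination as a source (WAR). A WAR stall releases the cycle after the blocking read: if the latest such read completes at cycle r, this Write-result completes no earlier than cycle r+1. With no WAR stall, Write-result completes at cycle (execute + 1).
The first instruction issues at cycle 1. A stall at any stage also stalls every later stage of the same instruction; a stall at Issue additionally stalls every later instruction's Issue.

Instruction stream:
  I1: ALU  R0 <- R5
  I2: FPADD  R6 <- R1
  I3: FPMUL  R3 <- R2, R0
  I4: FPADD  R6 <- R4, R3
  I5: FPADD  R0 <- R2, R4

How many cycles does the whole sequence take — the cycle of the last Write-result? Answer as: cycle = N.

[I1] 1/2/3/4
[I2] 2/3/6/7
[I3] 3/5/10/11  (RAW R0: wait I1 write@4)
[I4] 8/12/15/16  (struct: FPADD busy until I2 writes@7; RAW R3: wait I3 write@11)
[I5] 17/18/21/22  (struct: FPADD busy until I4 writes@16)

cycle = 22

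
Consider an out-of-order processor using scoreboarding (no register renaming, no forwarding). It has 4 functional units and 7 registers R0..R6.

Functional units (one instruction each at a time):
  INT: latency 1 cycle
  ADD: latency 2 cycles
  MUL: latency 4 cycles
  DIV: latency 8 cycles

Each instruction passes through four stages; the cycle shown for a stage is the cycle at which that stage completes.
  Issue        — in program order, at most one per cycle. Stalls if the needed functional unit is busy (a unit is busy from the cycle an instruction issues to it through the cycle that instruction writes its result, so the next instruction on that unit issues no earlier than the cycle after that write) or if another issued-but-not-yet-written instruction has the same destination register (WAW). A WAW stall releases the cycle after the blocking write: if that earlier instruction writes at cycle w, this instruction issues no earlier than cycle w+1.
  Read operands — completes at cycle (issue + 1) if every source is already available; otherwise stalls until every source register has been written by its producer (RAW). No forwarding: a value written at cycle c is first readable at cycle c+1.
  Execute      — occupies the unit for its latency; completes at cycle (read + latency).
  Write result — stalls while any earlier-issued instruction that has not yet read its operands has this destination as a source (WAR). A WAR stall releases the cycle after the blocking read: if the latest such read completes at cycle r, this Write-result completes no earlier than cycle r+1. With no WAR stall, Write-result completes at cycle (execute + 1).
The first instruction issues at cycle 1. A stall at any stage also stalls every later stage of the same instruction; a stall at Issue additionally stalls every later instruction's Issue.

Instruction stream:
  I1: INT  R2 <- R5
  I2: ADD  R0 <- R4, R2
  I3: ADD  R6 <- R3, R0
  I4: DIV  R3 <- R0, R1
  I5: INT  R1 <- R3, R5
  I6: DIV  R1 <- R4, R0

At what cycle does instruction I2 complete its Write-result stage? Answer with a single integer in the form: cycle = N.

[1] issue I1 (INT)
[2] I1 read-ops | issue I2 (ADD)
[3] I1 finished on INT
[4] I1→R2
[5] I2 read-ops
[7] I2 finished on ADD
[8] I2→R0
[9] issue I3 (ADD)
[10] I3 read-ops | issue I4 (DIV)
[11] I4 read-ops | issue I5 (INT)
[12] I3 finished on ADD
[13] I3→R6
[19] I4 finished on DIV
[20] I4→R3
[21] I5 read-ops
[22] I5 finished on INT
[23] I5→R1
[24] issue I6 (DIV)
[25] I6 read-ops
[33] I6 finished on DIV
[34] I6→R1

cycle = 8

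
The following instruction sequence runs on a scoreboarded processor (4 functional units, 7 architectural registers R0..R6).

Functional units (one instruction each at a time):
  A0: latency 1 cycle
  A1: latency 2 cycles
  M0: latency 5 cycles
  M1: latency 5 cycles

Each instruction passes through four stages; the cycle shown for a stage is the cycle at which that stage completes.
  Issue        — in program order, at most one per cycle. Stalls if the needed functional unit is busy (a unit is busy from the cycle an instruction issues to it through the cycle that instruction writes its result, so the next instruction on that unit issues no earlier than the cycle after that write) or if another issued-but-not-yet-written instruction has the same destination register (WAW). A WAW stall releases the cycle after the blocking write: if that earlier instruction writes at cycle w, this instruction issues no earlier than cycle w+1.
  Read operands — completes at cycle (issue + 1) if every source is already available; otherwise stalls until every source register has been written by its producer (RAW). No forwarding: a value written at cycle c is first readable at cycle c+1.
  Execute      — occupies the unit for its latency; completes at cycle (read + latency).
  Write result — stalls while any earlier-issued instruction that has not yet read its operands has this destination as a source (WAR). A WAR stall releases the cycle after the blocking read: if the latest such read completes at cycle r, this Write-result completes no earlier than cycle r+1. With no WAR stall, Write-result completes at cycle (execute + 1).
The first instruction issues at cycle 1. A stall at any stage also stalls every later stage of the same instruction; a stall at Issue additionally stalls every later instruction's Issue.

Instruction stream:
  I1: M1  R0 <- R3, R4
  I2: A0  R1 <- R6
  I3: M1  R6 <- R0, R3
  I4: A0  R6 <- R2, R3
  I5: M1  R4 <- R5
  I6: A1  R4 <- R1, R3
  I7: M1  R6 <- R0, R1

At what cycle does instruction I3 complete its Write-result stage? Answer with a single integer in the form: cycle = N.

cycle = 16

I1 -> (1, 2, 7, 8)
I2 -> (2, 3, 4, 5)
I3 -> (9, 10, 15, 16)  // struct: M1 busy until I1 writes@8
I4 -> (17, 18, 19, 20)  // WAW R6: wait I3 write@16
I5 -> (18, 19, 24, 25)
I6 -> (26, 27, 29, 30)  // WAW R4: wait I5 write@25
I7 -> (27, 28, 33, 34)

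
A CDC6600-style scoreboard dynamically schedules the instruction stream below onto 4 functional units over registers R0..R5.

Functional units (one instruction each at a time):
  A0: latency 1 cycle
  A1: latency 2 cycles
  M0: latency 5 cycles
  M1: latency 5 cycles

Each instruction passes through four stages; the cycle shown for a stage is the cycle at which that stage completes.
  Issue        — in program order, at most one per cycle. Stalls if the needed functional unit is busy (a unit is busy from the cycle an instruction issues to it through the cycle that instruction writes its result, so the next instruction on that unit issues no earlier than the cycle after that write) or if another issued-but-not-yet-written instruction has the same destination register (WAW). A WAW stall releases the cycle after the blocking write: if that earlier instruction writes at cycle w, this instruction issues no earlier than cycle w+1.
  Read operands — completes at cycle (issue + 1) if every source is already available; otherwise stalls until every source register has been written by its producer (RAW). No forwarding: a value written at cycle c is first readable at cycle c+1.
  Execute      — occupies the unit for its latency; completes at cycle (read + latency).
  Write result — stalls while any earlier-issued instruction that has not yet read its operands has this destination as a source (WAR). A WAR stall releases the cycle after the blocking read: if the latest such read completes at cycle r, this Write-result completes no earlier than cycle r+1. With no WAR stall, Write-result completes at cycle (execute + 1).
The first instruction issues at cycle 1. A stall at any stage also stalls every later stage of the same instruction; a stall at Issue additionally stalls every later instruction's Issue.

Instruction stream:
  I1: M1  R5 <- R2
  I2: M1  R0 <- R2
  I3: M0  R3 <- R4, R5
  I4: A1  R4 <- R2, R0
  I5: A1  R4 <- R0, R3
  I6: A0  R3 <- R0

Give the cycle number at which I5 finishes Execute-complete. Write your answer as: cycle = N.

I1 -> (1, 2, 7, 8)
I2 -> (9, 10, 15, 16)  // struct: M1 busy until I1 writes@8
I3 -> (10, 11, 16, 17)
I4 -> (11, 17, 19, 20)  // RAW R0: wait I2 write@16
I5 -> (21, 22, 24, 25)  // struct: A1 busy until I4 writes@20
I6 -> (22, 23, 24, 25)

cycle = 24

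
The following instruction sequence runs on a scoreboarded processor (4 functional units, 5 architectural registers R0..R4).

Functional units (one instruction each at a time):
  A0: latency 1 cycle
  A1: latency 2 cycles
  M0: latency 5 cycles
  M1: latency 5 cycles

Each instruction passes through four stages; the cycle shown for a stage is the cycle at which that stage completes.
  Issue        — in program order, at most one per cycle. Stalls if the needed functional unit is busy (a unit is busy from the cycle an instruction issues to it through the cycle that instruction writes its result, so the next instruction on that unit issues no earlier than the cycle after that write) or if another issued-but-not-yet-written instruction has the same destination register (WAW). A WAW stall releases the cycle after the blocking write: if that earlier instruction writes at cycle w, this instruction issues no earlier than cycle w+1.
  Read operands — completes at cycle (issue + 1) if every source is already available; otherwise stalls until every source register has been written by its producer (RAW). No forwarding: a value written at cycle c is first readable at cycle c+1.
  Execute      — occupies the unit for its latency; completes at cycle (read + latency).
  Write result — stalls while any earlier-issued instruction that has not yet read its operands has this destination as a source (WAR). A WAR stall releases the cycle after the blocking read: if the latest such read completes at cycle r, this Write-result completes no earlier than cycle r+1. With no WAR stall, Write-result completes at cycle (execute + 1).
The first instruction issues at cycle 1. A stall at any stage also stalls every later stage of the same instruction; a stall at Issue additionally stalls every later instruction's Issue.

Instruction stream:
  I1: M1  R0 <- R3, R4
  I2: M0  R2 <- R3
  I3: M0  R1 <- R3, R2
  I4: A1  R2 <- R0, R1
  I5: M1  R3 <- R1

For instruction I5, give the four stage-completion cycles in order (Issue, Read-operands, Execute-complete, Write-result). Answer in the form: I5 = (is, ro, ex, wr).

I5 = (12, 18, 23, 24)

  I1 | 1 | 2 | 7 | 8
  I2 | 2 | 3 | 8 | 9
  I3 | 10 | 11 | 16 | 17   struct: M0 busy until I2 writes@9
  I4 | 11 | 18 | 20 | 21   RAW R1: wait I3 write@17
  I5 | 12 | 18 | 23 | 24   RAW R1: wait I3 write@17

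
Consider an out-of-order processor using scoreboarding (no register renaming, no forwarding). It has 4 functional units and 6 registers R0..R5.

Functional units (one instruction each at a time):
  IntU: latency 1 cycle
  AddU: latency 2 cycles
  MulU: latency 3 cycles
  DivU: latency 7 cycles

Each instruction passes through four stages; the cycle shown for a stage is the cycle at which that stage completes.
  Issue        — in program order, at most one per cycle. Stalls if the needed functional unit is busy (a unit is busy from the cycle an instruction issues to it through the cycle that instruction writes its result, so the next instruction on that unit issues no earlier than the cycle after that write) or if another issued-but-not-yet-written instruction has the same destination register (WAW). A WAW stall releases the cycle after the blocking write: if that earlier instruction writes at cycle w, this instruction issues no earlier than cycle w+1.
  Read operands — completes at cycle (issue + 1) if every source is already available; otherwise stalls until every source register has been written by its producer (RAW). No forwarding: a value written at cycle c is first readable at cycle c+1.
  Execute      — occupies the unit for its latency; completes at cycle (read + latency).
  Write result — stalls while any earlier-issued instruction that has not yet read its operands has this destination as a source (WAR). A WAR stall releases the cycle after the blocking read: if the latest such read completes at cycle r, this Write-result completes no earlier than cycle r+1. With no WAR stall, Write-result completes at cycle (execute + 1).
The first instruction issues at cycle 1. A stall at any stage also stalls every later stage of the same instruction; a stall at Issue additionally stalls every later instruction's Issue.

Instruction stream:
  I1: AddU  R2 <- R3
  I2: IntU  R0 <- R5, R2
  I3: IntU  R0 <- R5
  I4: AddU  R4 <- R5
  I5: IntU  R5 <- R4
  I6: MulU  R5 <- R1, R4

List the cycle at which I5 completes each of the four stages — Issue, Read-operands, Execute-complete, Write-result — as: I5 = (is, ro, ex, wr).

I5 = (13, 15, 16, 17)

cycle 1: issue I1 (AddU)
cycle 2: I1 read-ops · issue I2 (IntU)
cycle 4: I1 finished on AddU
cycle 5: I1→R2
cycle 6: I2 read-ops
cycle 7: I2 finished on IntU
cycle 8: I2→R0
cycle 9: issue I3 (IntU)
cycle 10: I3 read-ops · issue I4 (AddU)
cycle 11: I3 finished on IntU · I4 read-ops
cycle 12: I3→R0
cycle 13: I4 finished on AddU · issue I5 (IntU)
cycle 14: I4→R4
cycle 15: I5 read-ops
cycle 16: I5 finished on IntU
cycle 17: I5→R5
cycle 18: issue I6 (MulU)
cycle 19: I6 read-ops
cycle 22: I6 finished on MulU
cycle 23: I6→R5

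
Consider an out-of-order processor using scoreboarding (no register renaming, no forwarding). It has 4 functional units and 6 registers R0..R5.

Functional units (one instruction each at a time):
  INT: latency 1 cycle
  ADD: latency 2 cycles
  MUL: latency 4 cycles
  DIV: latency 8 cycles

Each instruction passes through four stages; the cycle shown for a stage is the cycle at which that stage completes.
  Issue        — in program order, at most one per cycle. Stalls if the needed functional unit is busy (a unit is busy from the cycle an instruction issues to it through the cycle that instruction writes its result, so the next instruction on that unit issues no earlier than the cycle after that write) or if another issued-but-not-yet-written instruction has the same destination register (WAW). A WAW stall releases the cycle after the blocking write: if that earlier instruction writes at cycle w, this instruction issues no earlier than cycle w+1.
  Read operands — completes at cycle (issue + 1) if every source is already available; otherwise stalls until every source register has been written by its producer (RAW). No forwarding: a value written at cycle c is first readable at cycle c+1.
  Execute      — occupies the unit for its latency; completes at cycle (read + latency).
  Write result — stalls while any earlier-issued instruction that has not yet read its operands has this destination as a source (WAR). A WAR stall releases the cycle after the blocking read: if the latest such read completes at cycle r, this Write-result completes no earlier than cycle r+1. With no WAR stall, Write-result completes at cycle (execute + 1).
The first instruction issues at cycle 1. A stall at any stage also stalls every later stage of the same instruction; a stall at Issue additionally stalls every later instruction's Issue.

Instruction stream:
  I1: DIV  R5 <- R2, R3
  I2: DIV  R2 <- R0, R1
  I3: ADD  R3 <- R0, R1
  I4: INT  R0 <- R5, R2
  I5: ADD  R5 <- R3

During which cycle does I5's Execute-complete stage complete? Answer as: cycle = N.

cycle = 21

t=1  I1 dispatched to DIV
t=2  I1 operands ready
t=10  I1 complete
t=11  R5←I1
t=12  I2 dispatched to DIV
t=13  I2 operands ready | I3 dispatched to ADD
t=14  I3 operands ready | I4 dispatched to INT
t=16  I3 complete
t=17  R3←I3
t=18  I5 dispatched to ADD
t=19  I5 operands ready
t=21  I2 complete | I5 complete
t=22  R2←I2
t=23  I4 operands ready
t=24  I4 complete | R5←I5
t=25  R0←I4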